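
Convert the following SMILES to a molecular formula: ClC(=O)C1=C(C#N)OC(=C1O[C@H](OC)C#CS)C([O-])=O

C11H5ClNO6S-

Heavy atoms from the SMILES: 11 C, 1 Cl, 1 N, 6 O, 1 S.
Implicit hydrogens by atom environment:
  5 × C: no H
  4 × C (aromatic): no H
  4 × O: no H
  1 × C: 3 H
  1 × C: 1 H
  1 × Cl: no H
  1 × N: no H
  1 × O (aromatic): no H
  1 × O (charge -1): no H
  1 × S: 1 H
  Total hydrogens = 5.
Net charge -1.
Molecular formula: C11H5ClNO6S-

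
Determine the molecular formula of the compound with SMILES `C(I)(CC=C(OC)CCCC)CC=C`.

C12H21IO

Heavy atoms from the SMILES: 12 C, 1 I, 1 O.
Implicit hydrogens by atom environment:
  6 × C: 2 H each → 12
  3 × C: 1 H each → 3
  2 × C: 3 H each → 6
  1 × C: no H
  1 × I: no H
  1 × O: no H
  Total hydrogens = 21.
Molecular formula: C12H21IO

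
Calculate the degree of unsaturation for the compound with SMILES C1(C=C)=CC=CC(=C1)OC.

5

Molecular formula from the SMILES: C9H10O.
DoU = (2C + 2 + N − H − X)/2 = (2·9 + 2 + 0 − 10 − 0)/2 = 10/2 = 5.
(Structurally: 1 ring(s) + 4 π bond(s) = 5.)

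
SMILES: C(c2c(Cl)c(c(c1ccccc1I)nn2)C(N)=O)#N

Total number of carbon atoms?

The symbol for carbon appears 12 times in the SMILES. Lowercase c denotes aromatic carbon and counts toward C.

12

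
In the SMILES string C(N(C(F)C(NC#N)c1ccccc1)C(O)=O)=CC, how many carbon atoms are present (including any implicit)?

The symbol for carbon appears 13 times in the SMILES. Lowercase c denotes aromatic carbon and counts toward C.

13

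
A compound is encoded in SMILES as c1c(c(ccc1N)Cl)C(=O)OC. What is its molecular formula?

C8H8ClNO2

Heavy atoms from the SMILES: 8 C, 1 Cl, 1 N, 2 O.
Implicit hydrogens by atom environment:
  3 × C (aromatic): 1 H each → 3
  3 × C (aromatic): no H
  2 × O: no H
  1 × C: 3 H
  1 × C: no H
  1 × Cl: no H
  1 × N: 2 H
  Total hydrogens = 8.
Molecular formula: C8H8ClNO2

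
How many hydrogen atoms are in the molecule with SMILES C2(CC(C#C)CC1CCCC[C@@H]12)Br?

Hydrogens are implicit in SMILES; fill each atom to its normal valence:
  6 × C: 2 H each → 12
  5 × C: 1 H each → 5
  1 × Br: no H
  1 × C: no H
  Total hydrogens = 17.

17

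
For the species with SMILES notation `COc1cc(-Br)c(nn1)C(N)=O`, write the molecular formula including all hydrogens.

Heavy atoms from the SMILES: 1 Br, 6 C, 3 N, 2 O.
Implicit hydrogens by atom environment:
  3 × C (aromatic): no H
  2 × N (aromatic): no H
  2 × O: no H
  1 × Br: no H
  1 × C: 3 H
  1 × C (aromatic): 1 H
  1 × C: no H
  1 × N: 2 H
  Total hydrogens = 6.
Molecular formula: C6H6BrN3O2

C6H6BrN3O2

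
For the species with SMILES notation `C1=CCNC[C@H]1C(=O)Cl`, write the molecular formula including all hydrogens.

C6H8ClNO

Heavy atoms from the SMILES: 6 C, 1 Cl, 1 N, 1 O.
Implicit hydrogens by atom environment:
  3 × C: 1 H each → 3
  2 × C: 2 H each → 4
  1 × C: no H
  1 × Cl: no H
  1 × N: 1 H
  1 × O: no H
  Total hydrogens = 8.
Molecular formula: C6H8ClNO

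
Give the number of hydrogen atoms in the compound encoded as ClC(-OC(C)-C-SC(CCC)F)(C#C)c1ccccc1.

20

Hydrogens are implicit in SMILES; fill each atom to its normal valence:
  5 × C (aromatic): 1 H each → 5
  3 × C: 2 H each → 6
  3 × C: 1 H each → 3
  2 × C: 3 H each → 6
  2 × C: no H
  1 × C (aromatic): no H
  1 × Cl: no H
  1 × F: no H
  1 × O: no H
  1 × S: no H
  Total hydrogens = 20.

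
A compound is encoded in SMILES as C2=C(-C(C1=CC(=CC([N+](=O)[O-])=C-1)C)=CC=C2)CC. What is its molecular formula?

Heavy atoms from the SMILES: 15 C, 1 N, 2 O.
Implicit hydrogens by atom environment:
  7 × C (aromatic): 1 H each → 7
  5 × C (aromatic): no H
  2 × C: 3 H each → 6
  1 × C: 2 H
  1 × N (charge +1): no H
  1 × O: no H
  1 × O (charge -1): no H
  Total hydrogens = 15.
Molecular formula: C15H15NO2

C15H15NO2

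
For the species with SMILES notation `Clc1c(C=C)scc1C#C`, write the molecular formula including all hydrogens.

Heavy atoms from the SMILES: 8 C, 1 Cl, 1 S.
Implicit hydrogens by atom environment:
  3 × C (aromatic): no H
  2 × C: 1 H each → 2
  1 × C: 2 H
  1 × C (aromatic): 1 H
  1 × C: no H
  1 × Cl: no H
  1 × S (aromatic): no H
  Total hydrogens = 5.
Molecular formula: C8H5ClS

C8H5ClS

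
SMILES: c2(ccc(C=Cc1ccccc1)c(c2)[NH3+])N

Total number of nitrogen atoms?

2

The symbol for nitrogen appears 2 times in the SMILES.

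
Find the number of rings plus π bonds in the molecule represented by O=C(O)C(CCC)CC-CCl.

1

Molecular formula from the SMILES: C8H15ClO2.
DoU = (2C + 2 + N − H − X)/2 = (2·8 + 2 + 0 − 15 − 1)/2 = 2/2 = 1.
(Structurally: 0 ring(s) + 1 π bond(s) = 1.)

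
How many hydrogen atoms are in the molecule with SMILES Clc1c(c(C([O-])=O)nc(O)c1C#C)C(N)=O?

4

Hydrogens are implicit in SMILES; fill each atom to its normal valence:
  5 × C (aromatic): no H
  3 × C: no H
  2 × O: no H
  1 × C: 1 H
  1 × Cl: no H
  1 × N: 2 H
  1 × N (aromatic): no H
  1 × O: 1 H
  1 × O (charge -1): no H
  Total hydrogens = 4.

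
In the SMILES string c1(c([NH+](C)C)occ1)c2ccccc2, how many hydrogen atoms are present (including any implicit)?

Hydrogens are implicit in SMILES; fill each atom to its normal valence:
  7 × C (aromatic): 1 H each → 7
  3 × C (aromatic): no H
  2 × C: 3 H each → 6
  1 × N (charge +1): 1 H
  1 × O (aromatic): no H
  Total hydrogens = 14.

14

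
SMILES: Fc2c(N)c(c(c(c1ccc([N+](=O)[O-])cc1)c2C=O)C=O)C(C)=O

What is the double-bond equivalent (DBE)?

12

Molecular formula from the SMILES: C16H11FN2O5.
DoU = (2C + 2 + N − H − X)/2 = (2·16 + 2 + 2 − 11 − 1)/2 = 24/2 = 12.
(Structurally: 2 ring(s) + 10 π bond(s) = 12.)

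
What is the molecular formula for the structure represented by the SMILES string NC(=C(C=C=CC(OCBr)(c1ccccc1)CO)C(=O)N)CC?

C17H21BrN2O3

Heavy atoms from the SMILES: 1 Br, 17 C, 2 N, 3 O.
Implicit hydrogens by atom environment:
  5 × C (aromatic): 1 H each → 5
  5 × C: no H
  3 × C: 2 H each → 6
  2 × C: 1 H each → 2
  2 × N: 2 H each → 4
  2 × O: no H
  1 × Br: no H
  1 × C: 3 H
  1 × C (aromatic): no H
  1 × O: 1 H
  Total hydrogens = 21.
Molecular formula: C17H21BrN2O3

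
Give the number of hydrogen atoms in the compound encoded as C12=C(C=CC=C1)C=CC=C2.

8

Hydrogens are implicit in SMILES; fill each atom to its normal valence:
  8 × C (aromatic): 1 H each → 8
  2 × C (aromatic): no H
  Total hydrogens = 8.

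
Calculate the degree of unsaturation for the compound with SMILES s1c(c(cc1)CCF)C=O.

Molecular formula from the SMILES: C7H7FOS.
DoU = (2C + 2 + N − H − X)/2 = (2·7 + 2 + 0 − 7 − 1)/2 = 8/2 = 4.
(Structurally: 1 ring(s) + 3 π bond(s) = 4.)

4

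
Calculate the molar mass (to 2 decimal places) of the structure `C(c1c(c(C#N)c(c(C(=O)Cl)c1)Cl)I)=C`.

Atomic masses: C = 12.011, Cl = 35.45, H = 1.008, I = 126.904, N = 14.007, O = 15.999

Molecular formula: C10H4Cl2INO.
M = 10×12.011 + 2×35.45 + 4×1.008 + 1×126.904 + 1×14.007 + 1×15.999 = 351.95 g/mol.

351.95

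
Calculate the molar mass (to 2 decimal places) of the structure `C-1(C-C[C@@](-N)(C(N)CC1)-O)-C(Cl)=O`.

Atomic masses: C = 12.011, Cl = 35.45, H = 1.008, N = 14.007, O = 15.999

Molecular formula: C8H15ClN2O2.
M = 8×12.011 + 1×35.45 + 15×1.008 + 2×14.007 + 2×15.999 = 206.67 g/mol.

206.67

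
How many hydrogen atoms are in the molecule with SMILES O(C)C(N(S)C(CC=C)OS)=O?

Hydrogens are implicit in SMILES; fill each atom to its normal valence:
  3 × O: no H
  2 × C: 2 H each → 4
  2 × C: 1 H each → 2
  2 × S: 1 H each → 2
  1 × C: 3 H
  1 × C: no H
  1 × N: no H
  Total hydrogens = 11.

11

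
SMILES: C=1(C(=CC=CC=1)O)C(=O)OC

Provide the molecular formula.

Heavy atoms from the SMILES: 8 C, 3 O.
Implicit hydrogens by atom environment:
  4 × C (aromatic): 1 H each → 4
  2 × C (aromatic): no H
  2 × O: no H
  1 × C: 3 H
  1 × C: no H
  1 × O: 1 H
  Total hydrogens = 8.
Molecular formula: C8H8O3

C8H8O3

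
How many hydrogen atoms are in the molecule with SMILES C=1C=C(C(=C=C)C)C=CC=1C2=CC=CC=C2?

Hydrogens are implicit in SMILES; fill each atom to its normal valence:
  9 × C (aromatic): 1 H each → 9
  3 × C (aromatic): no H
  2 × C: no H
  1 × C: 3 H
  1 × C: 2 H
  Total hydrogens = 14.

14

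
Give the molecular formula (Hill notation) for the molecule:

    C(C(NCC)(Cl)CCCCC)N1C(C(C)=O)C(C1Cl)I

C14H25Cl2IN2O

Heavy atoms from the SMILES: 14 C, 2 Cl, 1 I, 2 N, 1 O.
Implicit hydrogens by atom environment:
  6 × C: 2 H each → 12
  3 × C: 3 H each → 9
  3 × C: 1 H each → 3
  2 × C: no H
  2 × Cl: no H
  1 × I: no H
  1 × N: 1 H
  1 × N: no H
  1 × O: no H
  Total hydrogens = 25.
Molecular formula: C14H25Cl2IN2O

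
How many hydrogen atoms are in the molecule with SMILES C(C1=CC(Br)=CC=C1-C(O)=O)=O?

5

Hydrogens are implicit in SMILES; fill each atom to its normal valence:
  3 × C (aromatic): 1 H each → 3
  3 × C (aromatic): no H
  2 × O: no H
  1 × Br: no H
  1 × C: 1 H
  1 × C: no H
  1 × O: 1 H
  Total hydrogens = 5.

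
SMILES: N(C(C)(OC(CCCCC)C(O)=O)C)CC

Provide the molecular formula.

Heavy atoms from the SMILES: 12 C, 1 N, 3 O.
Implicit hydrogens by atom environment:
  5 × C: 2 H each → 10
  4 × C: 3 H each → 12
  2 × C: no H
  2 × O: no H
  1 × C: 1 H
  1 × N: 1 H
  1 × O: 1 H
  Total hydrogens = 25.
Molecular formula: C12H25NO3

C12H25NO3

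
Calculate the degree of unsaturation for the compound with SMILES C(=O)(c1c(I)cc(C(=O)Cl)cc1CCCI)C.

6

Molecular formula from the SMILES: C12H11ClI2O2.
DoU = (2C + 2 + N − H − X)/2 = (2·12 + 2 + 0 − 11 − 3)/2 = 12/2 = 6.
(Structurally: 1 ring(s) + 5 π bond(s) = 6.)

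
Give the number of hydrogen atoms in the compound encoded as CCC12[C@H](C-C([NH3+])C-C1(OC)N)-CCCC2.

Hydrogens are implicit in SMILES; fill each atom to its normal valence:
  7 × C: 2 H each → 14
  2 × C: 3 H each → 6
  2 × C: 1 H each → 2
  2 × C: no H
  1 × N (charge +1): 3 H
  1 × N: 2 H
  1 × O: no H
  Total hydrogens = 27.

27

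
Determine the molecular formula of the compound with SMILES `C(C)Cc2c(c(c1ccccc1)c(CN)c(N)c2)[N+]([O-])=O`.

C16H19N3O2

Heavy atoms from the SMILES: 16 C, 3 N, 2 O.
Implicit hydrogens by atom environment:
  6 × C (aromatic): 1 H each → 6
  6 × C (aromatic): no H
  3 × C: 2 H each → 6
  2 × N: 2 H each → 4
  1 × C: 3 H
  1 × N (charge +1): no H
  1 × O: no H
  1 × O (charge -1): no H
  Total hydrogens = 19.
Molecular formula: C16H19N3O2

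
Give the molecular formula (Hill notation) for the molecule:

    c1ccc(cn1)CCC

Heavy atoms from the SMILES: 8 C, 1 N.
Implicit hydrogens by atom environment:
  4 × C (aromatic): 1 H each → 4
  2 × C: 2 H each → 4
  1 × C: 3 H
  1 × C (aromatic): no H
  1 × N (aromatic): no H
  Total hydrogens = 11.
Molecular formula: C8H11N

C8H11N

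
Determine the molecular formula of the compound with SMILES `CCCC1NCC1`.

Heavy atoms from the SMILES: 6 C, 1 N.
Implicit hydrogens by atom environment:
  4 × C: 2 H each → 8
  1 × C: 3 H
  1 × C: 1 H
  1 × N: 1 H
  Total hydrogens = 13.
Molecular formula: C6H13N

C6H13N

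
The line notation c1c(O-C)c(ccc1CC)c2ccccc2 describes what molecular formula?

Heavy atoms from the SMILES: 15 C, 1 O.
Implicit hydrogens by atom environment:
  8 × C (aromatic): 1 H each → 8
  4 × C (aromatic): no H
  2 × C: 3 H each → 6
  1 × C: 2 H
  1 × O: no H
  Total hydrogens = 16.
Molecular formula: C15H16O

C15H16O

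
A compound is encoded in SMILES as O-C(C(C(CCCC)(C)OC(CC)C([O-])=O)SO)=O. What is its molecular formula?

C12H21O6S-

Heavy atoms from the SMILES: 12 C, 6 O, 1 S.
Implicit hydrogens by atom environment:
  4 × C: 2 H each → 8
  3 × C: 3 H each → 9
  3 × C: no H
  3 × O: no H
  2 × C: 1 H each → 2
  2 × O: 1 H each → 2
  1 × O (charge -1): no H
  1 × S: no H
  Total hydrogens = 21.
Net charge -1.
Molecular formula: C12H21O6S-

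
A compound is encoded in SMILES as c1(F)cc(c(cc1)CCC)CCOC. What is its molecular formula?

C12H17FO

Heavy atoms from the SMILES: 12 C, 1 F, 1 O.
Implicit hydrogens by atom environment:
  4 × C: 2 H each → 8
  3 × C (aromatic): 1 H each → 3
  3 × C (aromatic): no H
  2 × C: 3 H each → 6
  1 × F: no H
  1 × O: no H
  Total hydrogens = 17.
Molecular formula: C12H17FO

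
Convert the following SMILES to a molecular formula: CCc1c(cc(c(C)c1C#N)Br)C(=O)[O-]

C11H9BrNO2-

Heavy atoms from the SMILES: 1 Br, 11 C, 1 N, 2 O.
Implicit hydrogens by atom environment:
  5 × C (aromatic): no H
  2 × C: 3 H each → 6
  2 × C: no H
  1 × Br: no H
  1 × C: 2 H
  1 × C (aromatic): 1 H
  1 × N: no H
  1 × O: no H
  1 × O (charge -1): no H
  Total hydrogens = 9.
Net charge -1.
Molecular formula: C11H9BrNO2-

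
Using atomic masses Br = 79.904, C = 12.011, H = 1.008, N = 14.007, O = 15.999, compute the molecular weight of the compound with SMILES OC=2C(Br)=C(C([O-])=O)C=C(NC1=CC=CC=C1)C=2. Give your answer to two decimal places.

Molecular formula: C13H9BrNO3-.
M = 1×79.904 + 13×12.011 + 9×1.008 + 1×14.007 + 3×15.999 = 307.12 g/mol.

307.12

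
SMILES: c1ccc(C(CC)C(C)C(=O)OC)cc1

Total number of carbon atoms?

13

The symbol for carbon appears 13 times in the SMILES. Lowercase c denotes aromatic carbon and counts toward C.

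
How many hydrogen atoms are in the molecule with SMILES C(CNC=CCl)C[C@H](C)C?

16

Hydrogens are implicit in SMILES; fill each atom to its normal valence:
  3 × C: 2 H each → 6
  3 × C: 1 H each → 3
  2 × C: 3 H each → 6
  1 × Cl: no H
  1 × N: 1 H
  Total hydrogens = 16.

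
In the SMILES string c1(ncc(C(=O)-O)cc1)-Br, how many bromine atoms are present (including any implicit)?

1

The symbol for bromine appears 1 time in the SMILES.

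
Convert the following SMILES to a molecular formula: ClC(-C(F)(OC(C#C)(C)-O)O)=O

Heavy atoms from the SMILES: 6 C, 1 Cl, 1 F, 4 O.
Implicit hydrogens by atom environment:
  4 × C: no H
  2 × O: 1 H each → 2
  2 × O: no H
  1 × C: 3 H
  1 × C: 1 H
  1 × Cl: no H
  1 × F: no H
  Total hydrogens = 6.
Molecular formula: C6H6ClFO4

C6H6ClFO4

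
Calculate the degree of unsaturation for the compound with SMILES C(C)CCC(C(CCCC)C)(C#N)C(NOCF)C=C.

3

Molecular formula from the SMILES: C16H29FN2O.
DoU = (2C + 2 + N − H − X)/2 = (2·16 + 2 + 2 − 29 − 1)/2 = 6/2 = 3.
(Structurally: 0 ring(s) + 3 π bond(s) = 3.)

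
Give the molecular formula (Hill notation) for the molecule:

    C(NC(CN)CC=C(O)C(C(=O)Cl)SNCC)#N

C10H17ClN4O2S

Heavy atoms from the SMILES: 10 C, 1 Cl, 4 N, 2 O, 1 S.
Implicit hydrogens by atom environment:
  3 × C: 2 H each → 6
  3 × C: 1 H each → 3
  3 × C: no H
  2 × N: 1 H each → 2
  1 × C: 3 H
  1 × Cl: no H
  1 × N: 2 H
  1 × N: no H
  1 × O: 1 H
  1 × O: no H
  1 × S: no H
  Total hydrogens = 17.
Molecular formula: C10H17ClN4O2S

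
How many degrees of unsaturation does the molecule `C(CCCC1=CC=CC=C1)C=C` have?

5

Molecular formula from the SMILES: C12H16.
DoU = (2C + 2 + N − H − X)/2 = (2·12 + 2 + 0 − 16 − 0)/2 = 10/2 = 5.
(Structurally: 1 ring(s) + 4 π bond(s) = 5.)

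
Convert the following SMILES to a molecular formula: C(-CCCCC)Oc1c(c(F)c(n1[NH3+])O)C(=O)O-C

C12H20FN2O4+

Heavy atoms from the SMILES: 12 C, 1 F, 2 N, 4 O.
Implicit hydrogens by atom environment:
  5 × C: 2 H each → 10
  4 × C (aromatic): no H
  3 × O: no H
  2 × C: 3 H each → 6
  1 × C: no H
  1 × F: no H
  1 × N (charge +1): 3 H
  1 × N (aromatic): no H
  1 × O: 1 H
  Total hydrogens = 20.
Net charge +1.
Molecular formula: C12H20FN2O4+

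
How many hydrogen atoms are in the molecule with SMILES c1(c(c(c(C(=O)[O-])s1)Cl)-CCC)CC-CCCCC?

22

Hydrogens are implicit in SMILES; fill each atom to its normal valence:
  8 × C: 2 H each → 16
  4 × C (aromatic): no H
  2 × C: 3 H each → 6
  1 × C: no H
  1 × Cl: no H
  1 × O: no H
  1 × O (charge -1): no H
  1 × S (aromatic): no H
  Total hydrogens = 22.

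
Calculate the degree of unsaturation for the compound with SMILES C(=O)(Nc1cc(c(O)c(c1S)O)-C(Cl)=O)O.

Molecular formula from the SMILES: C8H6ClNO5S.
DoU = (2C + 2 + N − H − X)/2 = (2·8 + 2 + 1 − 6 − 1)/2 = 12/2 = 6.
(Structurally: 1 ring(s) + 5 π bond(s) = 6.)

6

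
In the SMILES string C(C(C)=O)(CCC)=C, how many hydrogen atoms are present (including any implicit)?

Hydrogens are implicit in SMILES; fill each atom to its normal valence:
  3 × C: 2 H each → 6
  2 × C: 3 H each → 6
  2 × C: no H
  1 × O: no H
  Total hydrogens = 12.

12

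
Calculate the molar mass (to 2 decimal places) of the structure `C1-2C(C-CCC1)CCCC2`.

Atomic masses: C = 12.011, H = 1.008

Molecular formula: C10H18.
M = 10×12.011 + 18×1.008 = 138.25 g/mol.

138.25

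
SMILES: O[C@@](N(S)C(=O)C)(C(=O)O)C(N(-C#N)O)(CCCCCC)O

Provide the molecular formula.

C12H21N3O6S

Heavy atoms from the SMILES: 12 C, 3 N, 6 O, 1 S.
Implicit hydrogens by atom environment:
  5 × C: 2 H each → 10
  5 × C: no H
  4 × O: 1 H each → 4
  3 × N: no H
  2 × C: 3 H each → 6
  2 × O: no H
  1 × S: 1 H
  Total hydrogens = 21.
Molecular formula: C12H21N3O6S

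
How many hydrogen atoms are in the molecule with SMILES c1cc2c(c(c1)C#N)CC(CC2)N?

Hydrogens are implicit in SMILES; fill each atom to its normal valence:
  3 × C: 2 H each → 6
  3 × C (aromatic): 1 H each → 3
  3 × C (aromatic): no H
  1 × C: 1 H
  1 × C: no H
  1 × N: 2 H
  1 × N: no H
  Total hydrogens = 12.

12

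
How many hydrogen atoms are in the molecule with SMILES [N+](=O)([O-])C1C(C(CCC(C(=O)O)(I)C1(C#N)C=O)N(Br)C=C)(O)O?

Hydrogens are implicit in SMILES; fill each atom to its normal valence:
  5 × C: no H
  4 × C: 1 H each → 4
  3 × C: 2 H each → 6
  3 × O: 1 H each → 3
  3 × O: no H
  2 × N: no H
  1 × Br: no H
  1 × I: no H
  1 × N (charge +1): no H
  1 × O (charge -1): no H
  Total hydrogens = 13.

13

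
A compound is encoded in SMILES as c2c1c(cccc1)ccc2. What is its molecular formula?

C10H8

Heavy atoms from the SMILES: 10 C.
Implicit hydrogens by atom environment:
  8 × C (aromatic): 1 H each → 8
  2 × C (aromatic): no H
  Total hydrogens = 8.
Molecular formula: C10H8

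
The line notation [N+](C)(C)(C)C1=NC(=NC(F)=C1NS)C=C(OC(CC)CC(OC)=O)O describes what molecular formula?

Heavy atoms from the SMILES: 15 C, 1 F, 4 N, 4 O, 1 S.
Implicit hydrogens by atom environment:
  5 × C: 3 H each → 15
  4 × C (aromatic): no H
  3 × O: no H
  2 × C: 2 H each → 4
  2 × C: 1 H each → 2
  2 × C: no H
  2 × N (aromatic): no H
  1 × F: no H
  1 × N: 1 H
  1 × N (charge +1): no H
  1 × O: 1 H
  1 × S: 1 H
  Total hydrogens = 24.
Net charge +1.
Molecular formula: C15H24FN4O4S+

C15H24FN4O4S+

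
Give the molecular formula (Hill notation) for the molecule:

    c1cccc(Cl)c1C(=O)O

Heavy atoms from the SMILES: 7 C, 1 Cl, 2 O.
Implicit hydrogens by atom environment:
  4 × C (aromatic): 1 H each → 4
  2 × C (aromatic): no H
  1 × C: no H
  1 × Cl: no H
  1 × O: 1 H
  1 × O: no H
  Total hydrogens = 5.
Molecular formula: C7H5ClO2

C7H5ClO2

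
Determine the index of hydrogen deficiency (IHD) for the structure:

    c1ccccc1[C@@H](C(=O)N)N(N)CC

5

Molecular formula from the SMILES: C10H15N3O.
DoU = (2C + 2 + N − H − X)/2 = (2·10 + 2 + 3 − 15 − 0)/2 = 10/2 = 5.
(Structurally: 1 ring(s) + 4 π bond(s) = 5.)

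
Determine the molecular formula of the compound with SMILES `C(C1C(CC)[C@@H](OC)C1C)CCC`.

C12H24O

Heavy atoms from the SMILES: 12 C, 1 O.
Implicit hydrogens by atom environment:
  4 × C: 3 H each → 12
  4 × C: 2 H each → 8
  4 × C: 1 H each → 4
  1 × O: no H
  Total hydrogens = 24.
Molecular formula: C12H24O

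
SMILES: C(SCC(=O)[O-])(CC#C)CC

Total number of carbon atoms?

The symbol for carbon appears 8 times in the SMILES.

8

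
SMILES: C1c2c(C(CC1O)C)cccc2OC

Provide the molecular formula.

Heavy atoms from the SMILES: 12 C, 2 O.
Implicit hydrogens by atom environment:
  3 × C (aromatic): 1 H each → 3
  3 × C (aromatic): no H
  2 × C: 3 H each → 6
  2 × C: 2 H each → 4
  2 × C: 1 H each → 2
  1 × O: 1 H
  1 × O: no H
  Total hydrogens = 16.
Molecular formula: C12H16O2

C12H16O2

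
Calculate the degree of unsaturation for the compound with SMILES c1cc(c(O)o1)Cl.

Molecular formula from the SMILES: C4H3ClO2.
DoU = (2C + 2 + N − H − X)/2 = (2·4 + 2 + 0 − 3 − 1)/2 = 6/2 = 3.
(Structurally: 1 ring(s) + 2 π bond(s) = 3.)

3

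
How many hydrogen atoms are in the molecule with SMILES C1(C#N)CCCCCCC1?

15

Hydrogens are implicit in SMILES; fill each atom to its normal valence:
  7 × C: 2 H each → 14
  1 × C: 1 H
  1 × C: no H
  1 × N: no H
  Total hydrogens = 15.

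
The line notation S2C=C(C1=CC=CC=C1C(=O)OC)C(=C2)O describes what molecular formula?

C12H10O3S

Heavy atoms from the SMILES: 12 C, 3 O, 1 S.
Implicit hydrogens by atom environment:
  6 × C (aromatic): 1 H each → 6
  4 × C (aromatic): no H
  2 × O: no H
  1 × C: 3 H
  1 × C: no H
  1 × O: 1 H
  1 × S (aromatic): no H
  Total hydrogens = 10.
Molecular formula: C12H10O3S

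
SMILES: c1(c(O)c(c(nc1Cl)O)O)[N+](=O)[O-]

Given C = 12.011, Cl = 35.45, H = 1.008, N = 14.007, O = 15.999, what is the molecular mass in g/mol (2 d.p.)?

206.54

Molecular formula: C5H3ClN2O5.
M = 5×12.011 + 1×35.45 + 3×1.008 + 2×14.007 + 5×15.999 = 206.54 g/mol.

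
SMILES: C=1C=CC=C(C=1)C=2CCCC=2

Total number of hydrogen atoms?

12

Hydrogens are implicit in SMILES; fill each atom to its normal valence:
  5 × C (aromatic): 1 H each → 5
  3 × C: 2 H each → 6
  1 × C: 1 H
  1 × C: no H
  1 × C (aromatic): no H
  Total hydrogens = 12.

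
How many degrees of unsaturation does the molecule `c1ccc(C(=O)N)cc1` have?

5

Molecular formula from the SMILES: C7H7NO.
DoU = (2C + 2 + N − H − X)/2 = (2·7 + 2 + 1 − 7 − 0)/2 = 10/2 = 5.
(Structurally: 1 ring(s) + 4 π bond(s) = 5.)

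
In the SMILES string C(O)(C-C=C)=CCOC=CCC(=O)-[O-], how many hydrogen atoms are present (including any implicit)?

Hydrogens are implicit in SMILES; fill each atom to its normal valence:
  4 × C: 2 H each → 8
  4 × C: 1 H each → 4
  2 × C: no H
  2 × O: no H
  1 × O: 1 H
  1 × O (charge -1): no H
  Total hydrogens = 13.

13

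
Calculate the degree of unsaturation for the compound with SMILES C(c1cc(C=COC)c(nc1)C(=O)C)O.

6

Molecular formula from the SMILES: C11H13NO3.
DoU = (2C + 2 + N − H − X)/2 = (2·11 + 2 + 1 − 13 − 0)/2 = 12/2 = 6.
(Structurally: 1 ring(s) + 5 π bond(s) = 6.)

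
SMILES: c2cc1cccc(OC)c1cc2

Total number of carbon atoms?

The symbol for carbon appears 11 times in the SMILES. Lowercase c denotes aromatic carbon and counts toward C.

11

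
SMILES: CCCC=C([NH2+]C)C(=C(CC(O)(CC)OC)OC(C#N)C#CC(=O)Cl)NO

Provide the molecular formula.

Heavy atoms from the SMILES: 18 C, 1 Cl, 3 N, 5 O.
Implicit hydrogens by atom environment:
  8 × C: no H
  4 × C: 3 H each → 12
  4 × C: 2 H each → 8
  3 × O: no H
  2 × C: 1 H each → 2
  2 × O: 1 H each → 2
  1 × Cl: no H
  1 × N (charge +1): 2 H
  1 × N: 1 H
  1 × N: no H
  Total hydrogens = 27.
Net charge +1.
Molecular formula: C18H27ClN3O5+

C18H27ClN3O5+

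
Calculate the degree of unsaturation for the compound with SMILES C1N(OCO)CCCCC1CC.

Molecular formula from the SMILES: C9H19NO2.
DoU = (2C + 2 + N − H − X)/2 = (2·9 + 2 + 1 − 19 − 0)/2 = 2/2 = 1.
(Structurally: 1 ring(s) + 0 π bond(s) = 1.)

1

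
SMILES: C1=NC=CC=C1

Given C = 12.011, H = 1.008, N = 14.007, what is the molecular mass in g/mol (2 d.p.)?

Molecular formula: C5H5N.
M = 5×12.011 + 5×1.008 + 1×14.007 = 79.10 g/mol.

79.10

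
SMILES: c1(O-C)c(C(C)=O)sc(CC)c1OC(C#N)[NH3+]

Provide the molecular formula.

Heavy atoms from the SMILES: 11 C, 2 N, 3 O, 1 S.
Implicit hydrogens by atom environment:
  4 × C (aromatic): no H
  3 × C: 3 H each → 9
  3 × O: no H
  2 × C: no H
  1 × C: 2 H
  1 × C: 1 H
  1 × N (charge +1): 3 H
  1 × N: no H
  1 × S (aromatic): no H
  Total hydrogens = 15.
Net charge +1.
Molecular formula: C11H15N2O3S+

C11H15N2O3S+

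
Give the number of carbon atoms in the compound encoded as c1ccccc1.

The symbol for carbon appears 6 times in the SMILES. Lowercase c denotes aromatic carbon and counts toward C.

6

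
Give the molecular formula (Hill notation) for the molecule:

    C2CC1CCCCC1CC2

Heavy atoms from the SMILES: 10 C.
Implicit hydrogens by atom environment:
  8 × C: 2 H each → 16
  2 × C: 1 H each → 2
  Total hydrogens = 18.
Molecular formula: C10H18

C10H18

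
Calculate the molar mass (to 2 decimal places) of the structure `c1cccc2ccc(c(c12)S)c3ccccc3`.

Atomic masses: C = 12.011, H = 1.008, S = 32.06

236.33

Molecular formula: C16H12S.
M = 16×12.011 + 12×1.008 + 1×32.06 = 236.33 g/mol.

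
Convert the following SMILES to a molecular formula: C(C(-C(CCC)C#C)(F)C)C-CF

C11H18F2

Heavy atoms from the SMILES: 11 C, 2 F.
Implicit hydrogens by atom environment:
  5 × C: 2 H each → 10
  2 × C: 3 H each → 6
  2 × C: 1 H each → 2
  2 × C: no H
  2 × F: no H
  Total hydrogens = 18.
Molecular formula: C11H18F2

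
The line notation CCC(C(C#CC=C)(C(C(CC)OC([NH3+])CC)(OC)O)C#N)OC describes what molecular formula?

C18H31N2O4+

Heavy atoms from the SMILES: 18 C, 2 N, 4 O.
Implicit hydrogens by atom environment:
  5 × C: 3 H each → 15
  5 × C: no H
  4 × C: 2 H each → 8
  4 × C: 1 H each → 4
  3 × O: no H
  1 × N (charge +1): 3 H
  1 × N: no H
  1 × O: 1 H
  Total hydrogens = 31.
Net charge +1.
Molecular formula: C18H31N2O4+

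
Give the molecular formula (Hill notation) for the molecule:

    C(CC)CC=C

C6H12

Heavy atoms from the SMILES: 6 C.
Implicit hydrogens by atom environment:
  4 × C: 2 H each → 8
  1 × C: 3 H
  1 × C: 1 H
  Total hydrogens = 12.
Molecular formula: C6H12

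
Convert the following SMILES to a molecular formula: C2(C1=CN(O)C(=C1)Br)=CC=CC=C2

C10H8BrNO

Heavy atoms from the SMILES: 1 Br, 10 C, 1 N, 1 O.
Implicit hydrogens by atom environment:
  7 × C (aromatic): 1 H each → 7
  3 × C (aromatic): no H
  1 × Br: no H
  1 × N (aromatic): no H
  1 × O: 1 H
  Total hydrogens = 8.
Molecular formula: C10H8BrNO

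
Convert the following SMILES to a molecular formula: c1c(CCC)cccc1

C9H12

Heavy atoms from the SMILES: 9 C.
Implicit hydrogens by atom environment:
  5 × C (aromatic): 1 H each → 5
  2 × C: 2 H each → 4
  1 × C: 3 H
  1 × C (aromatic): no H
  Total hydrogens = 12.
Molecular formula: C9H12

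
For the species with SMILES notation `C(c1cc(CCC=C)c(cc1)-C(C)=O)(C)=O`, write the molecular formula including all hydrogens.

Heavy atoms from the SMILES: 14 C, 2 O.
Implicit hydrogens by atom environment:
  3 × C: 2 H each → 6
  3 × C (aromatic): 1 H each → 3
  3 × C (aromatic): no H
  2 × C: 3 H each → 6
  2 × C: no H
  2 × O: no H
  1 × C: 1 H
  Total hydrogens = 16.
Molecular formula: C14H16O2

C14H16O2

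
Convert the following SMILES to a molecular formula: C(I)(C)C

Heavy atoms from the SMILES: 3 C, 1 I.
Implicit hydrogens by atom environment:
  2 × C: 3 H each → 6
  1 × C: 1 H
  1 × I: no H
  Total hydrogens = 7.
Molecular formula: C3H7I

C3H7I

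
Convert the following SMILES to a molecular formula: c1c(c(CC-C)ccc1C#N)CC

Heavy atoms from the SMILES: 12 C, 1 N.
Implicit hydrogens by atom environment:
  3 × C: 2 H each → 6
  3 × C (aromatic): 1 H each → 3
  3 × C (aromatic): no H
  2 × C: 3 H each → 6
  1 × C: no H
  1 × N: no H
  Total hydrogens = 15.
Molecular formula: C12H15N

C12H15N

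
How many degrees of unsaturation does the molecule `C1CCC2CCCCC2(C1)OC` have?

2

Molecular formula from the SMILES: C11H20O.
DoU = (2C + 2 + N − H − X)/2 = (2·11 + 2 + 0 − 20 − 0)/2 = 4/2 = 2.
(Structurally: 2 ring(s) + 0 π bond(s) = 2.)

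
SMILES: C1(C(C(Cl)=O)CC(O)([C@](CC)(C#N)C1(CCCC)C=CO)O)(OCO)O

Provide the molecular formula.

C17H26ClNO7

Heavy atoms from the SMILES: 17 C, 1 Cl, 1 N, 7 O.
Implicit hydrogens by atom environment:
  6 × C: 2 H each → 12
  6 × C: no H
  5 × O: 1 H each → 5
  3 × C: 1 H each → 3
  2 × C: 3 H each → 6
  2 × O: no H
  1 × Cl: no H
  1 × N: no H
  Total hydrogens = 26.
Molecular formula: C17H26ClNO7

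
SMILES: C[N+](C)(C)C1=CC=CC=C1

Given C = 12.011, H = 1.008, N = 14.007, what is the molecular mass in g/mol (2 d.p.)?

136.22

Molecular formula: C9H14N+.
M = 9×12.011 + 14×1.008 + 1×14.007 = 136.22 g/mol.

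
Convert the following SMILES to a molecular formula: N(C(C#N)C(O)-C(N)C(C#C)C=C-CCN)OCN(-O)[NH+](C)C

Heavy atoms from the SMILES: 14 C, 6 N, 3 O.
Implicit hydrogens by atom environment:
  7 × C: 1 H each → 7
  3 × C: 2 H each → 6
  2 × C: 3 H each → 6
  2 × C: no H
  2 × N: 2 H each → 4
  2 × N: no H
  2 × O: 1 H each → 2
  1 × N: 1 H
  1 × N (charge +1): 1 H
  1 × O: no H
  Total hydrogens = 27.
Net charge +1.
Molecular formula: C14H27N6O3+

C14H27N6O3+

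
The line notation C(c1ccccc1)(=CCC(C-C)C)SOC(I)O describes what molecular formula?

C14H19IO2S

Heavy atoms from the SMILES: 14 C, 1 I, 2 O, 1 S.
Implicit hydrogens by atom environment:
  5 × C (aromatic): 1 H each → 5
  3 × C: 1 H each → 3
  2 × C: 3 H each → 6
  2 × C: 2 H each → 4
  1 × C: no H
  1 × C (aromatic): no H
  1 × I: no H
  1 × O: 1 H
  1 × O: no H
  1 × S: no H
  Total hydrogens = 19.
Molecular formula: C14H19IO2S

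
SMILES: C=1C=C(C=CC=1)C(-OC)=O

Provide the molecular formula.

C8H8O2

Heavy atoms from the SMILES: 8 C, 2 O.
Implicit hydrogens by atom environment:
  5 × C (aromatic): 1 H each → 5
  2 × O: no H
  1 × C: 3 H
  1 × C (aromatic): no H
  1 × C: no H
  Total hydrogens = 8.
Molecular formula: C8H8O2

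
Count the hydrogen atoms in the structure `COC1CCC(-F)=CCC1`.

13

Hydrogens are implicit in SMILES; fill each atom to its normal valence:
  4 × C: 2 H each → 8
  2 × C: 1 H each → 2
  1 × C: 3 H
  1 × C: no H
  1 × F: no H
  1 × O: no H
  Total hydrogens = 13.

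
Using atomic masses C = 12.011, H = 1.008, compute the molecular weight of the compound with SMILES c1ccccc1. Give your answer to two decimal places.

Molecular formula: C6H6.
M = 6×12.011 + 6×1.008 = 78.11 g/mol.

78.11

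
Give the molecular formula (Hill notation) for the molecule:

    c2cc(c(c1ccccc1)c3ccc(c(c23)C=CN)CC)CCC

Heavy atoms from the SMILES: 23 C, 1 N.
Implicit hydrogens by atom environment:
  9 × C (aromatic): 1 H each → 9
  7 × C (aromatic): no H
  3 × C: 2 H each → 6
  2 × C: 3 H each → 6
  2 × C: 1 H each → 2
  1 × N: 2 H
  Total hydrogens = 25.
Molecular formula: C23H25N

C23H25N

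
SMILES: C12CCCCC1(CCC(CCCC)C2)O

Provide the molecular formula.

C14H26O

Heavy atoms from the SMILES: 14 C, 1 O.
Implicit hydrogens by atom environment:
  10 × C: 2 H each → 20
  2 × C: 1 H each → 2
  1 × C: 3 H
  1 × C: no H
  1 × O: 1 H
  Total hydrogens = 26.
Molecular formula: C14H26O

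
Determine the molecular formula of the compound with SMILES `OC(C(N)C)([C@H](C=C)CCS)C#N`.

C9H16N2OS

Heavy atoms from the SMILES: 9 C, 2 N, 1 O, 1 S.
Implicit hydrogens by atom environment:
  3 × C: 2 H each → 6
  3 × C: 1 H each → 3
  2 × C: no H
  1 × C: 3 H
  1 × N: 2 H
  1 × N: no H
  1 × O: 1 H
  1 × S: 1 H
  Total hydrogens = 16.
Molecular formula: C9H16N2OS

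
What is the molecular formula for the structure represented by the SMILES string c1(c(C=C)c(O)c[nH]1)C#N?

Heavy atoms from the SMILES: 7 C, 2 N, 1 O.
Implicit hydrogens by atom environment:
  3 × C (aromatic): no H
  1 × C: 2 H
  1 × C (aromatic): 1 H
  1 × C: 1 H
  1 × C: no H
  1 × N (aromatic): 1 H
  1 × N: no H
  1 × O: 1 H
  Total hydrogens = 6.
Molecular formula: C7H6N2O

C7H6N2O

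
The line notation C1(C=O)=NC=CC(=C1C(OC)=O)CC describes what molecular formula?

Heavy atoms from the SMILES: 10 C, 1 N, 3 O.
Implicit hydrogens by atom environment:
  3 × C (aromatic): no H
  3 × O: no H
  2 × C: 3 H each → 6
  2 × C (aromatic): 1 H each → 2
  1 × C: 2 H
  1 × C: 1 H
  1 × C: no H
  1 × N (aromatic): no H
  Total hydrogens = 11.
Molecular formula: C10H11NO3

C10H11NO3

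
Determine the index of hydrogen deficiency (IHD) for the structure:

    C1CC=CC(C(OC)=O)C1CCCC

Molecular formula from the SMILES: C12H20O2.
DoU = (2C + 2 + N − H − X)/2 = (2·12 + 2 + 0 − 20 − 0)/2 = 6/2 = 3.
(Structurally: 1 ring(s) + 2 π bond(s) = 3.)

3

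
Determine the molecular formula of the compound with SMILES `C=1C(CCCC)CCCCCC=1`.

C12H22

Heavy atoms from the SMILES: 12 C.
Implicit hydrogens by atom environment:
  8 × C: 2 H each → 16
  3 × C: 1 H each → 3
  1 × C: 3 H
  Total hydrogens = 22.
Molecular formula: C12H22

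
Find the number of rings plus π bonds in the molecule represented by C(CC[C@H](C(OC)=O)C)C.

Molecular formula from the SMILES: C8H16O2.
DoU = (2C + 2 + N − H − X)/2 = (2·8 + 2 + 0 − 16 − 0)/2 = 2/2 = 1.
(Structurally: 0 ring(s) + 1 π bond(s) = 1.)

1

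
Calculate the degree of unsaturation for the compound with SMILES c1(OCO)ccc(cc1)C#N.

6

Molecular formula from the SMILES: C8H7NO2.
DoU = (2C + 2 + N − H − X)/2 = (2·8 + 2 + 1 − 7 − 0)/2 = 12/2 = 6.
(Structurally: 1 ring(s) + 5 π bond(s) = 6.)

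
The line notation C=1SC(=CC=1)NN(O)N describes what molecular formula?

Heavy atoms from the SMILES: 4 C, 3 N, 1 O, 1 S.
Implicit hydrogens by atom environment:
  3 × C (aromatic): 1 H each → 3
  1 × C (aromatic): no H
  1 × N: 2 H
  1 × N: 1 H
  1 × N: no H
  1 × O: 1 H
  1 × S (aromatic): no H
  Total hydrogens = 7.
Molecular formula: C4H7N3OS

C4H7N3OS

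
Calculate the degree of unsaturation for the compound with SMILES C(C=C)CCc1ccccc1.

Molecular formula from the SMILES: C11H14.
DoU = (2C + 2 + N − H − X)/2 = (2·11 + 2 + 0 − 14 − 0)/2 = 10/2 = 5.
(Structurally: 1 ring(s) + 4 π bond(s) = 5.)

5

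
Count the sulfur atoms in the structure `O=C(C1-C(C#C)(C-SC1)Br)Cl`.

1

The symbol for sulfur appears 1 time in the SMILES.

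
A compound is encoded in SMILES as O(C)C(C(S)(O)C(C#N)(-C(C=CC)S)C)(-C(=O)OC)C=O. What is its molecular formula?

Heavy atoms from the SMILES: 13 C, 1 N, 5 O, 2 S.
Implicit hydrogens by atom environment:
  5 × C: no H
  4 × C: 3 H each → 12
  4 × C: 1 H each → 4
  4 × O: no H
  2 × S: 1 H each → 2
  1 × N: no H
  1 × O: 1 H
  Total hydrogens = 19.
Molecular formula: C13H19NO5S2

C13H19NO5S2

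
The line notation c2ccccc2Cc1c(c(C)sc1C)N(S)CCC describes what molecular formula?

C16H21NS2

Heavy atoms from the SMILES: 16 C, 1 N, 2 S.
Implicit hydrogens by atom environment:
  5 × C (aromatic): 1 H each → 5
  5 × C (aromatic): no H
  3 × C: 3 H each → 9
  3 × C: 2 H each → 6
  1 × N: no H
  1 × S: 1 H
  1 × S (aromatic): no H
  Total hydrogens = 21.
Molecular formula: C16H21NS2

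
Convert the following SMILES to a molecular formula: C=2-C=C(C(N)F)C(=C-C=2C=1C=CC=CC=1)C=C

C15H14FN

Heavy atoms from the SMILES: 15 C, 1 F, 1 N.
Implicit hydrogens by atom environment:
  8 × C (aromatic): 1 H each → 8
  4 × C (aromatic): no H
  2 × C: 1 H each → 2
  1 × C: 2 H
  1 × F: no H
  1 × N: 2 H
  Total hydrogens = 14.
Molecular formula: C15H14FN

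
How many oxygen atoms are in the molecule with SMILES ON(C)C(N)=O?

2

The symbol for oxygen appears 2 times in the SMILES.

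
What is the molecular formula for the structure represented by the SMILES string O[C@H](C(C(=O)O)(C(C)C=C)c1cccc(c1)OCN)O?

Heavy atoms from the SMILES: 14 C, 1 N, 5 O.
Implicit hydrogens by atom environment:
  4 × C (aromatic): 1 H each → 4
  3 × C: 1 H each → 3
  3 × O: 1 H each → 3
  2 × C: 2 H each → 4
  2 × C: no H
  2 × C (aromatic): no H
  2 × O: no H
  1 × C: 3 H
  1 × N: 2 H
  Total hydrogens = 19.
Molecular formula: C14H19NO5

C14H19NO5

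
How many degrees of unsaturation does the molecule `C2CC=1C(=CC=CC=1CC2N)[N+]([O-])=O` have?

Molecular formula from the SMILES: C10H12N2O2.
DoU = (2C + 2 + N − H − X)/2 = (2·10 + 2 + 2 − 12 − 0)/2 = 12/2 = 6.
(Structurally: 2 ring(s) + 4 π bond(s) = 6.)

6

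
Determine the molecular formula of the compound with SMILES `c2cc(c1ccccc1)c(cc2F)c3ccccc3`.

Heavy atoms from the SMILES: 18 C, 1 F.
Implicit hydrogens by atom environment:
  13 × C (aromatic): 1 H each → 13
  5 × C (aromatic): no H
  1 × F: no H
  Total hydrogens = 13.
Molecular formula: C18H13F

C18H13F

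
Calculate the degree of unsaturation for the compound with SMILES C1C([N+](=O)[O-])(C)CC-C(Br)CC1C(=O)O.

3

Molecular formula from the SMILES: C9H14BrNO4.
DoU = (2C + 2 + N − H − X)/2 = (2·9 + 2 + 1 − 14 − 1)/2 = 6/2 = 3.
(Structurally: 1 ring(s) + 2 π bond(s) = 3.)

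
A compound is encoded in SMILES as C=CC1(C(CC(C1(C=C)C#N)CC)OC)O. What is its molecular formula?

C13H19NO2

Heavy atoms from the SMILES: 13 C, 1 N, 2 O.
Implicit hydrogens by atom environment:
  4 × C: 2 H each → 8
  4 × C: 1 H each → 4
  3 × C: no H
  2 × C: 3 H each → 6
  1 × N: no H
  1 × O: 1 H
  1 × O: no H
  Total hydrogens = 19.
Molecular formula: C13H19NO2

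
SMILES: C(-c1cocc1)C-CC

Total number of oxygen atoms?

1

The symbol for oxygen appears 1 time in the SMILES.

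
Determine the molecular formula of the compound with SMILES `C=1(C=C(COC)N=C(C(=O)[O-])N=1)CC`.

C9H11N2O3-

Heavy atoms from the SMILES: 9 C, 2 N, 3 O.
Implicit hydrogens by atom environment:
  3 × C (aromatic): no H
  2 × C: 3 H each → 6
  2 × C: 2 H each → 4
  2 × N (aromatic): no H
  2 × O: no H
  1 × C (aromatic): 1 H
  1 × C: no H
  1 × O (charge -1): no H
  Total hydrogens = 11.
Net charge -1.
Molecular formula: C9H11N2O3-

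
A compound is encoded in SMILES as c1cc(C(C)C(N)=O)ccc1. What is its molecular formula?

C9H11NO

Heavy atoms from the SMILES: 9 C, 1 N, 1 O.
Implicit hydrogens by atom environment:
  5 × C (aromatic): 1 H each → 5
  1 × C: 3 H
  1 × C: 1 H
  1 × C (aromatic): no H
  1 × C: no H
  1 × N: 2 H
  1 × O: no H
  Total hydrogens = 11.
Molecular formula: C9H11NO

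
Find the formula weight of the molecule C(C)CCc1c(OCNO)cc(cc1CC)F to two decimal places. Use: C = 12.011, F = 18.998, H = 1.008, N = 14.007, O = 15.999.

Molecular formula: C13H20FNO2.
M = 13×12.011 + 1×18.998 + 20×1.008 + 1×14.007 + 2×15.999 = 241.31 g/mol.

241.31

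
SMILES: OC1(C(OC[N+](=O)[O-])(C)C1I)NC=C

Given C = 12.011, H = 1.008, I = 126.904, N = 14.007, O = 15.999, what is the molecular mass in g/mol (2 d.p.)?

314.08

Molecular formula: C7H11IN2O4.
M = 7×12.011 + 11×1.008 + 1×126.904 + 2×14.007 + 4×15.999 = 314.08 g/mol.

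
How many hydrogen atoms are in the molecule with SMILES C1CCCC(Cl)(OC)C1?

13

Hydrogens are implicit in SMILES; fill each atom to its normal valence:
  5 × C: 2 H each → 10
  1 × C: 3 H
  1 × C: no H
  1 × Cl: no H
  1 × O: no H
  Total hydrogens = 13.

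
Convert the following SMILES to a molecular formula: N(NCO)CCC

C4H12N2O

Heavy atoms from the SMILES: 4 C, 2 N, 1 O.
Implicit hydrogens by atom environment:
  3 × C: 2 H each → 6
  2 × N: 1 H each → 2
  1 × C: 3 H
  1 × O: 1 H
  Total hydrogens = 12.
Molecular formula: C4H12N2O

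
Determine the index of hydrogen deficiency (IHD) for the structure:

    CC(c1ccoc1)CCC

Molecular formula from the SMILES: C9H14O.
DoU = (2C + 2 + N − H − X)/2 = (2·9 + 2 + 0 − 14 − 0)/2 = 6/2 = 3.
(Structurally: 1 ring(s) + 2 π bond(s) = 3.)

3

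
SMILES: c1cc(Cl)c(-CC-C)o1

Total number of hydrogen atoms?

9

Hydrogens are implicit in SMILES; fill each atom to its normal valence:
  2 × C: 2 H each → 4
  2 × C (aromatic): 1 H each → 2
  2 × C (aromatic): no H
  1 × C: 3 H
  1 × Cl: no H
  1 × O (aromatic): no H
  Total hydrogens = 9.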